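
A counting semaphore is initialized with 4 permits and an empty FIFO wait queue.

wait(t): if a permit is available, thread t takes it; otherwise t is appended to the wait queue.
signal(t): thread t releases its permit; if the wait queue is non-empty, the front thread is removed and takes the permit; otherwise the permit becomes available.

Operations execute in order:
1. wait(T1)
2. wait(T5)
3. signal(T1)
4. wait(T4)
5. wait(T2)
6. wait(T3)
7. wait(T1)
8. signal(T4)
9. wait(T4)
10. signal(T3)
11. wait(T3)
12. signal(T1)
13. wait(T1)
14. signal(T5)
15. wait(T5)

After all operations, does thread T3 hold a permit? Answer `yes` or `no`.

Step 1: wait(T1) -> count=3 queue=[] holders={T1}
Step 2: wait(T5) -> count=2 queue=[] holders={T1,T5}
Step 3: signal(T1) -> count=3 queue=[] holders={T5}
Step 4: wait(T4) -> count=2 queue=[] holders={T4,T5}
Step 5: wait(T2) -> count=1 queue=[] holders={T2,T4,T5}
Step 6: wait(T3) -> count=0 queue=[] holders={T2,T3,T4,T5}
Step 7: wait(T1) -> count=0 queue=[T1] holders={T2,T3,T4,T5}
Step 8: signal(T4) -> count=0 queue=[] holders={T1,T2,T3,T5}
Step 9: wait(T4) -> count=0 queue=[T4] holders={T1,T2,T3,T5}
Step 10: signal(T3) -> count=0 queue=[] holders={T1,T2,T4,T5}
Step 11: wait(T3) -> count=0 queue=[T3] holders={T1,T2,T4,T5}
Step 12: signal(T1) -> count=0 queue=[] holders={T2,T3,T4,T5}
Step 13: wait(T1) -> count=0 queue=[T1] holders={T2,T3,T4,T5}
Step 14: signal(T5) -> count=0 queue=[] holders={T1,T2,T3,T4}
Step 15: wait(T5) -> count=0 queue=[T5] holders={T1,T2,T3,T4}
Final holders: {T1,T2,T3,T4} -> T3 in holders

Answer: yes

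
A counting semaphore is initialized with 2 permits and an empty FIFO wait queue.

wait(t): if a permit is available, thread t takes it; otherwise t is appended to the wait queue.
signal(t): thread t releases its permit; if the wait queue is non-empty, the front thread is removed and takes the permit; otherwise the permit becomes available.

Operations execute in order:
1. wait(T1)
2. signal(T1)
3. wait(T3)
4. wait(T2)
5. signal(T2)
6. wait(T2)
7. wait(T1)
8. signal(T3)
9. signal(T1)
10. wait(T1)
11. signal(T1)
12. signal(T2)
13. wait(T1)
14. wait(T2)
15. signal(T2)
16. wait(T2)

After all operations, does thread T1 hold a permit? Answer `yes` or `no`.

Answer: yes

Derivation:
Step 1: wait(T1) -> count=1 queue=[] holders={T1}
Step 2: signal(T1) -> count=2 queue=[] holders={none}
Step 3: wait(T3) -> count=1 queue=[] holders={T3}
Step 4: wait(T2) -> count=0 queue=[] holders={T2,T3}
Step 5: signal(T2) -> count=1 queue=[] holders={T3}
Step 6: wait(T2) -> count=0 queue=[] holders={T2,T3}
Step 7: wait(T1) -> count=0 queue=[T1] holders={T2,T3}
Step 8: signal(T3) -> count=0 queue=[] holders={T1,T2}
Step 9: signal(T1) -> count=1 queue=[] holders={T2}
Step 10: wait(T1) -> count=0 queue=[] holders={T1,T2}
Step 11: signal(T1) -> count=1 queue=[] holders={T2}
Step 12: signal(T2) -> count=2 queue=[] holders={none}
Step 13: wait(T1) -> count=1 queue=[] holders={T1}
Step 14: wait(T2) -> count=0 queue=[] holders={T1,T2}
Step 15: signal(T2) -> count=1 queue=[] holders={T1}
Step 16: wait(T2) -> count=0 queue=[] holders={T1,T2}
Final holders: {T1,T2} -> T1 in holders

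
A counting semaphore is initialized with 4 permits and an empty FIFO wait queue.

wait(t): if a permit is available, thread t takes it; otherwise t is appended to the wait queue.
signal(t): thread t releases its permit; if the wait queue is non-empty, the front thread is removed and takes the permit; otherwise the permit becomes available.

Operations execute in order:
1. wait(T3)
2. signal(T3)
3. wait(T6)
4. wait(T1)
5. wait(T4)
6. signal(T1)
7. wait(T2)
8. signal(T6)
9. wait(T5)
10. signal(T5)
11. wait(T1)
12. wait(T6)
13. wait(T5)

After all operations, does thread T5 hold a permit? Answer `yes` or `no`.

Step 1: wait(T3) -> count=3 queue=[] holders={T3}
Step 2: signal(T3) -> count=4 queue=[] holders={none}
Step 3: wait(T6) -> count=3 queue=[] holders={T6}
Step 4: wait(T1) -> count=2 queue=[] holders={T1,T6}
Step 5: wait(T4) -> count=1 queue=[] holders={T1,T4,T6}
Step 6: signal(T1) -> count=2 queue=[] holders={T4,T6}
Step 7: wait(T2) -> count=1 queue=[] holders={T2,T4,T6}
Step 8: signal(T6) -> count=2 queue=[] holders={T2,T4}
Step 9: wait(T5) -> count=1 queue=[] holders={T2,T4,T5}
Step 10: signal(T5) -> count=2 queue=[] holders={T2,T4}
Step 11: wait(T1) -> count=1 queue=[] holders={T1,T2,T4}
Step 12: wait(T6) -> count=0 queue=[] holders={T1,T2,T4,T6}
Step 13: wait(T5) -> count=0 queue=[T5] holders={T1,T2,T4,T6}
Final holders: {T1,T2,T4,T6} -> T5 not in holders

Answer: no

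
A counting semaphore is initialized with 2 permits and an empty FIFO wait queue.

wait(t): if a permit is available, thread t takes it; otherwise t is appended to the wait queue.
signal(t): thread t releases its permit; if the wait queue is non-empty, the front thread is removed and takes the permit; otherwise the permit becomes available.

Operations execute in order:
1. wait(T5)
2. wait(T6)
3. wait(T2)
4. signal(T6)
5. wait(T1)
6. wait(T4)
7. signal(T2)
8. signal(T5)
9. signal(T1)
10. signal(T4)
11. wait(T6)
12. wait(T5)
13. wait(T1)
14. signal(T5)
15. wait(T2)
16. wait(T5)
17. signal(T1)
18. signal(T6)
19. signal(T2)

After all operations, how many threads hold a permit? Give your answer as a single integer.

Step 1: wait(T5) -> count=1 queue=[] holders={T5}
Step 2: wait(T6) -> count=0 queue=[] holders={T5,T6}
Step 3: wait(T2) -> count=0 queue=[T2] holders={T5,T6}
Step 4: signal(T6) -> count=0 queue=[] holders={T2,T5}
Step 5: wait(T1) -> count=0 queue=[T1] holders={T2,T5}
Step 6: wait(T4) -> count=0 queue=[T1,T4] holders={T2,T5}
Step 7: signal(T2) -> count=0 queue=[T4] holders={T1,T5}
Step 8: signal(T5) -> count=0 queue=[] holders={T1,T4}
Step 9: signal(T1) -> count=1 queue=[] holders={T4}
Step 10: signal(T4) -> count=2 queue=[] holders={none}
Step 11: wait(T6) -> count=1 queue=[] holders={T6}
Step 12: wait(T5) -> count=0 queue=[] holders={T5,T6}
Step 13: wait(T1) -> count=0 queue=[T1] holders={T5,T6}
Step 14: signal(T5) -> count=0 queue=[] holders={T1,T6}
Step 15: wait(T2) -> count=0 queue=[T2] holders={T1,T6}
Step 16: wait(T5) -> count=0 queue=[T2,T5] holders={T1,T6}
Step 17: signal(T1) -> count=0 queue=[T5] holders={T2,T6}
Step 18: signal(T6) -> count=0 queue=[] holders={T2,T5}
Step 19: signal(T2) -> count=1 queue=[] holders={T5}
Final holders: {T5} -> 1 thread(s)

Answer: 1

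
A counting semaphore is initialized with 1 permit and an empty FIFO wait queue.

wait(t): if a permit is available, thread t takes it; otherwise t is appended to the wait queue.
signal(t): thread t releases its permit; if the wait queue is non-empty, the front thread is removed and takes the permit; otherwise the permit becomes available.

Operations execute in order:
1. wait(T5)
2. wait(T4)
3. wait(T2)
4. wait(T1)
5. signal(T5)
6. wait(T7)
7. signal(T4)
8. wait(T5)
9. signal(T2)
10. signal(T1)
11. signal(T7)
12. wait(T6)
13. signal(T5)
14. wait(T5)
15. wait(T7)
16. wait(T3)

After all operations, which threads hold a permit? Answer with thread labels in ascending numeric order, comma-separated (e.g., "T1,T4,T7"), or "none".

Step 1: wait(T5) -> count=0 queue=[] holders={T5}
Step 2: wait(T4) -> count=0 queue=[T4] holders={T5}
Step 3: wait(T2) -> count=0 queue=[T4,T2] holders={T5}
Step 4: wait(T1) -> count=0 queue=[T4,T2,T1] holders={T5}
Step 5: signal(T5) -> count=0 queue=[T2,T1] holders={T4}
Step 6: wait(T7) -> count=0 queue=[T2,T1,T7] holders={T4}
Step 7: signal(T4) -> count=0 queue=[T1,T7] holders={T2}
Step 8: wait(T5) -> count=0 queue=[T1,T7,T5] holders={T2}
Step 9: signal(T2) -> count=0 queue=[T7,T5] holders={T1}
Step 10: signal(T1) -> count=0 queue=[T5] holders={T7}
Step 11: signal(T7) -> count=0 queue=[] holders={T5}
Step 12: wait(T6) -> count=0 queue=[T6] holders={T5}
Step 13: signal(T5) -> count=0 queue=[] holders={T6}
Step 14: wait(T5) -> count=0 queue=[T5] holders={T6}
Step 15: wait(T7) -> count=0 queue=[T5,T7] holders={T6}
Step 16: wait(T3) -> count=0 queue=[T5,T7,T3] holders={T6}
Final holders: T6

Answer: T6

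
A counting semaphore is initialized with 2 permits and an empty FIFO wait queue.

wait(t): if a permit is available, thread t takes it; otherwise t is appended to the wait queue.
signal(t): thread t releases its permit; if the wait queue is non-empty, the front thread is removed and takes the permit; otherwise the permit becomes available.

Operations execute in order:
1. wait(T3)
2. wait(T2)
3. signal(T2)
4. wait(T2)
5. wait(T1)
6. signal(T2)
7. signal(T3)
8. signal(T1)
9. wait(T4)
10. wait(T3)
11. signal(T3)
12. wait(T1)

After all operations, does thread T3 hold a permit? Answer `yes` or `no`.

Step 1: wait(T3) -> count=1 queue=[] holders={T3}
Step 2: wait(T2) -> count=0 queue=[] holders={T2,T3}
Step 3: signal(T2) -> count=1 queue=[] holders={T3}
Step 4: wait(T2) -> count=0 queue=[] holders={T2,T3}
Step 5: wait(T1) -> count=0 queue=[T1] holders={T2,T3}
Step 6: signal(T2) -> count=0 queue=[] holders={T1,T3}
Step 7: signal(T3) -> count=1 queue=[] holders={T1}
Step 8: signal(T1) -> count=2 queue=[] holders={none}
Step 9: wait(T4) -> count=1 queue=[] holders={T4}
Step 10: wait(T3) -> count=0 queue=[] holders={T3,T4}
Step 11: signal(T3) -> count=1 queue=[] holders={T4}
Step 12: wait(T1) -> count=0 queue=[] holders={T1,T4}
Final holders: {T1,T4} -> T3 not in holders

Answer: no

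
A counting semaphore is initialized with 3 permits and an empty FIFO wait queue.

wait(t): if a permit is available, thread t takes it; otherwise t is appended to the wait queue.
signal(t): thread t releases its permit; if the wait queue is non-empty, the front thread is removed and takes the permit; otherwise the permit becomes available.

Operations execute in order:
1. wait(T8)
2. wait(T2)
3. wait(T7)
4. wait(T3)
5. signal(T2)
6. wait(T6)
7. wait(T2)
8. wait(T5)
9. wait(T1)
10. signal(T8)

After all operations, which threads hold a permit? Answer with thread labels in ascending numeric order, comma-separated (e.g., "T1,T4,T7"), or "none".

Answer: T3,T6,T7

Derivation:
Step 1: wait(T8) -> count=2 queue=[] holders={T8}
Step 2: wait(T2) -> count=1 queue=[] holders={T2,T8}
Step 3: wait(T7) -> count=0 queue=[] holders={T2,T7,T8}
Step 4: wait(T3) -> count=0 queue=[T3] holders={T2,T7,T8}
Step 5: signal(T2) -> count=0 queue=[] holders={T3,T7,T8}
Step 6: wait(T6) -> count=0 queue=[T6] holders={T3,T7,T8}
Step 7: wait(T2) -> count=0 queue=[T6,T2] holders={T3,T7,T8}
Step 8: wait(T5) -> count=0 queue=[T6,T2,T5] holders={T3,T7,T8}
Step 9: wait(T1) -> count=0 queue=[T6,T2,T5,T1] holders={T3,T7,T8}
Step 10: signal(T8) -> count=0 queue=[T2,T5,T1] holders={T3,T6,T7}
Final holders: T3,T6,T7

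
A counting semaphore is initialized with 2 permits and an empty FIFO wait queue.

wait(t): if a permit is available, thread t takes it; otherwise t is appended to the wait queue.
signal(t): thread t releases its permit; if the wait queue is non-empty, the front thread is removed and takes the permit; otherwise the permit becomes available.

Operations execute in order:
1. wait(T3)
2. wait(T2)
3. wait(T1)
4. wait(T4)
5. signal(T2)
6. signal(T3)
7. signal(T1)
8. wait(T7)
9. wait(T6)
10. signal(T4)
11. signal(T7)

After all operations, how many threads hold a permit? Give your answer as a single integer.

Step 1: wait(T3) -> count=1 queue=[] holders={T3}
Step 2: wait(T2) -> count=0 queue=[] holders={T2,T3}
Step 3: wait(T1) -> count=0 queue=[T1] holders={T2,T3}
Step 4: wait(T4) -> count=0 queue=[T1,T4] holders={T2,T3}
Step 5: signal(T2) -> count=0 queue=[T4] holders={T1,T3}
Step 6: signal(T3) -> count=0 queue=[] holders={T1,T4}
Step 7: signal(T1) -> count=1 queue=[] holders={T4}
Step 8: wait(T7) -> count=0 queue=[] holders={T4,T7}
Step 9: wait(T6) -> count=0 queue=[T6] holders={T4,T7}
Step 10: signal(T4) -> count=0 queue=[] holders={T6,T7}
Step 11: signal(T7) -> count=1 queue=[] holders={T6}
Final holders: {T6} -> 1 thread(s)

Answer: 1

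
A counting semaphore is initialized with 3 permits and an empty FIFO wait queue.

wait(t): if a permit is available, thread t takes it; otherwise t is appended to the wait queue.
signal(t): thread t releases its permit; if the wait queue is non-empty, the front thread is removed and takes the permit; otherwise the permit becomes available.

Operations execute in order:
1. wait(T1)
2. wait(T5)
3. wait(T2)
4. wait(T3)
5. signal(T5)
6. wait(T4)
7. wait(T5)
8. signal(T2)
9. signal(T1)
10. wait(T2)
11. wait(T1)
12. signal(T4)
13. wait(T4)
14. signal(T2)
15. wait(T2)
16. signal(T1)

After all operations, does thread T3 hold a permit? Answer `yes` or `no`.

Step 1: wait(T1) -> count=2 queue=[] holders={T1}
Step 2: wait(T5) -> count=1 queue=[] holders={T1,T5}
Step 3: wait(T2) -> count=0 queue=[] holders={T1,T2,T5}
Step 4: wait(T3) -> count=0 queue=[T3] holders={T1,T2,T5}
Step 5: signal(T5) -> count=0 queue=[] holders={T1,T2,T3}
Step 6: wait(T4) -> count=0 queue=[T4] holders={T1,T2,T3}
Step 7: wait(T5) -> count=0 queue=[T4,T5] holders={T1,T2,T3}
Step 8: signal(T2) -> count=0 queue=[T5] holders={T1,T3,T4}
Step 9: signal(T1) -> count=0 queue=[] holders={T3,T4,T5}
Step 10: wait(T2) -> count=0 queue=[T2] holders={T3,T4,T5}
Step 11: wait(T1) -> count=0 queue=[T2,T1] holders={T3,T4,T5}
Step 12: signal(T4) -> count=0 queue=[T1] holders={T2,T3,T5}
Step 13: wait(T4) -> count=0 queue=[T1,T4] holders={T2,T3,T5}
Step 14: signal(T2) -> count=0 queue=[T4] holders={T1,T3,T5}
Step 15: wait(T2) -> count=0 queue=[T4,T2] holders={T1,T3,T5}
Step 16: signal(T1) -> count=0 queue=[T2] holders={T3,T4,T5}
Final holders: {T3,T4,T5} -> T3 in holders

Answer: yes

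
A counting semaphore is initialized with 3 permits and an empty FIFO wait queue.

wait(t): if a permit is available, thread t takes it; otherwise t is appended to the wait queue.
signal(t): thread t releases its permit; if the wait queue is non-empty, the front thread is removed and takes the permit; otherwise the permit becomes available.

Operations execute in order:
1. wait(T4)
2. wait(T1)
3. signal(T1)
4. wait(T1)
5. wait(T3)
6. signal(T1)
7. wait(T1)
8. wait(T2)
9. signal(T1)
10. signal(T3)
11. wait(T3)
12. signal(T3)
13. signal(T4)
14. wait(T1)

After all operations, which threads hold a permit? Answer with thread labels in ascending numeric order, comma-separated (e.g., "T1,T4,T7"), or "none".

Step 1: wait(T4) -> count=2 queue=[] holders={T4}
Step 2: wait(T1) -> count=1 queue=[] holders={T1,T4}
Step 3: signal(T1) -> count=2 queue=[] holders={T4}
Step 4: wait(T1) -> count=1 queue=[] holders={T1,T4}
Step 5: wait(T3) -> count=0 queue=[] holders={T1,T3,T4}
Step 6: signal(T1) -> count=1 queue=[] holders={T3,T4}
Step 7: wait(T1) -> count=0 queue=[] holders={T1,T3,T4}
Step 8: wait(T2) -> count=0 queue=[T2] holders={T1,T3,T4}
Step 9: signal(T1) -> count=0 queue=[] holders={T2,T3,T4}
Step 10: signal(T3) -> count=1 queue=[] holders={T2,T4}
Step 11: wait(T3) -> count=0 queue=[] holders={T2,T3,T4}
Step 12: signal(T3) -> count=1 queue=[] holders={T2,T4}
Step 13: signal(T4) -> count=2 queue=[] holders={T2}
Step 14: wait(T1) -> count=1 queue=[] holders={T1,T2}
Final holders: T1,T2

Answer: T1,T2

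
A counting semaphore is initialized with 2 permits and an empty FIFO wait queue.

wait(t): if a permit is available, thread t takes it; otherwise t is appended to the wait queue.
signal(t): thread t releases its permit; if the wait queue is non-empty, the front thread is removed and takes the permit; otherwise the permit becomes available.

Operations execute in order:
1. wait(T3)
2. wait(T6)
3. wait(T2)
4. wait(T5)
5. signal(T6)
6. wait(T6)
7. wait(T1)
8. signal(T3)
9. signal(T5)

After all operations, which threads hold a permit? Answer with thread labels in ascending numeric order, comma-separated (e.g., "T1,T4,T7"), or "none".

Answer: T2,T6

Derivation:
Step 1: wait(T3) -> count=1 queue=[] holders={T3}
Step 2: wait(T6) -> count=0 queue=[] holders={T3,T6}
Step 3: wait(T2) -> count=0 queue=[T2] holders={T3,T6}
Step 4: wait(T5) -> count=0 queue=[T2,T5] holders={T3,T6}
Step 5: signal(T6) -> count=0 queue=[T5] holders={T2,T3}
Step 6: wait(T6) -> count=0 queue=[T5,T6] holders={T2,T3}
Step 7: wait(T1) -> count=0 queue=[T5,T6,T1] holders={T2,T3}
Step 8: signal(T3) -> count=0 queue=[T6,T1] holders={T2,T5}
Step 9: signal(T5) -> count=0 queue=[T1] holders={T2,T6}
Final holders: T2,T6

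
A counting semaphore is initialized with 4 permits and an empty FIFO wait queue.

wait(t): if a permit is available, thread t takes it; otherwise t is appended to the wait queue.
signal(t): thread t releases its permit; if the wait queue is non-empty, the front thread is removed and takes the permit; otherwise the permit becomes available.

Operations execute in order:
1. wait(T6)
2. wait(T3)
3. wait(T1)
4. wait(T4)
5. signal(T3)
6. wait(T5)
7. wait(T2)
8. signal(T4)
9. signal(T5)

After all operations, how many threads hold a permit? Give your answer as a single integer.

Answer: 3

Derivation:
Step 1: wait(T6) -> count=3 queue=[] holders={T6}
Step 2: wait(T3) -> count=2 queue=[] holders={T3,T6}
Step 3: wait(T1) -> count=1 queue=[] holders={T1,T3,T6}
Step 4: wait(T4) -> count=0 queue=[] holders={T1,T3,T4,T6}
Step 5: signal(T3) -> count=1 queue=[] holders={T1,T4,T6}
Step 6: wait(T5) -> count=0 queue=[] holders={T1,T4,T5,T6}
Step 7: wait(T2) -> count=0 queue=[T2] holders={T1,T4,T5,T6}
Step 8: signal(T4) -> count=0 queue=[] holders={T1,T2,T5,T6}
Step 9: signal(T5) -> count=1 queue=[] holders={T1,T2,T6}
Final holders: {T1,T2,T6} -> 3 thread(s)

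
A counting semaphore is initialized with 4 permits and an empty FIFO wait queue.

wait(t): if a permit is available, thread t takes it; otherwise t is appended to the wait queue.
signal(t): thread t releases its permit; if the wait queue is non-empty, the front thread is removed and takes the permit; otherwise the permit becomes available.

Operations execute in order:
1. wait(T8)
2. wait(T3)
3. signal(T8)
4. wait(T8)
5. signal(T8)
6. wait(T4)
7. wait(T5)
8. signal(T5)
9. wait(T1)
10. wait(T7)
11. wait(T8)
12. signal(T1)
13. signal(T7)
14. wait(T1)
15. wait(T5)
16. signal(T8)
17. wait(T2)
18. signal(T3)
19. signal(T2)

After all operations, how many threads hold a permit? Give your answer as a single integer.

Step 1: wait(T8) -> count=3 queue=[] holders={T8}
Step 2: wait(T3) -> count=2 queue=[] holders={T3,T8}
Step 3: signal(T8) -> count=3 queue=[] holders={T3}
Step 4: wait(T8) -> count=2 queue=[] holders={T3,T8}
Step 5: signal(T8) -> count=3 queue=[] holders={T3}
Step 6: wait(T4) -> count=2 queue=[] holders={T3,T4}
Step 7: wait(T5) -> count=1 queue=[] holders={T3,T4,T5}
Step 8: signal(T5) -> count=2 queue=[] holders={T3,T4}
Step 9: wait(T1) -> count=1 queue=[] holders={T1,T3,T4}
Step 10: wait(T7) -> count=0 queue=[] holders={T1,T3,T4,T7}
Step 11: wait(T8) -> count=0 queue=[T8] holders={T1,T3,T4,T7}
Step 12: signal(T1) -> count=0 queue=[] holders={T3,T4,T7,T8}
Step 13: signal(T7) -> count=1 queue=[] holders={T3,T4,T8}
Step 14: wait(T1) -> count=0 queue=[] holders={T1,T3,T4,T8}
Step 15: wait(T5) -> count=0 queue=[T5] holders={T1,T3,T4,T8}
Step 16: signal(T8) -> count=0 queue=[] holders={T1,T3,T4,T5}
Step 17: wait(T2) -> count=0 queue=[T2] holders={T1,T3,T4,T5}
Step 18: signal(T3) -> count=0 queue=[] holders={T1,T2,T4,T5}
Step 19: signal(T2) -> count=1 queue=[] holders={T1,T4,T5}
Final holders: {T1,T4,T5} -> 3 thread(s)

Answer: 3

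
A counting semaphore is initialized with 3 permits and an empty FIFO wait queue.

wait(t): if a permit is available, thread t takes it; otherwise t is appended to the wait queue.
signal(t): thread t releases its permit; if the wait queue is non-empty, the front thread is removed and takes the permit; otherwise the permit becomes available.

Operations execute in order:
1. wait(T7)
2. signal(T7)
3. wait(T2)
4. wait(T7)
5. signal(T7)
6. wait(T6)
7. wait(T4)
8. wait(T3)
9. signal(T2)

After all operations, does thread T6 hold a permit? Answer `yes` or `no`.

Step 1: wait(T7) -> count=2 queue=[] holders={T7}
Step 2: signal(T7) -> count=3 queue=[] holders={none}
Step 3: wait(T2) -> count=2 queue=[] holders={T2}
Step 4: wait(T7) -> count=1 queue=[] holders={T2,T7}
Step 5: signal(T7) -> count=2 queue=[] holders={T2}
Step 6: wait(T6) -> count=1 queue=[] holders={T2,T6}
Step 7: wait(T4) -> count=0 queue=[] holders={T2,T4,T6}
Step 8: wait(T3) -> count=0 queue=[T3] holders={T2,T4,T6}
Step 9: signal(T2) -> count=0 queue=[] holders={T3,T4,T6}
Final holders: {T3,T4,T6} -> T6 in holders

Answer: yes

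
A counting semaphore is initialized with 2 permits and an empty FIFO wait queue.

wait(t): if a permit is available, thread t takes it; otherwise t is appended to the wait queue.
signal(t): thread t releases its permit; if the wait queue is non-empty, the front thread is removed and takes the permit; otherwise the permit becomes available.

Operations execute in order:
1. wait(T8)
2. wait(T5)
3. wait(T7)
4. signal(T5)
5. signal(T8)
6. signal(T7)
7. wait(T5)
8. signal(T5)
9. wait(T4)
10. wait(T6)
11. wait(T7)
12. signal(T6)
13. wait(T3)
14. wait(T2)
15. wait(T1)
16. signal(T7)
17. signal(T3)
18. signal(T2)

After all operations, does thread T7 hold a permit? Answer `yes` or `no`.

Step 1: wait(T8) -> count=1 queue=[] holders={T8}
Step 2: wait(T5) -> count=0 queue=[] holders={T5,T8}
Step 3: wait(T7) -> count=0 queue=[T7] holders={T5,T8}
Step 4: signal(T5) -> count=0 queue=[] holders={T7,T8}
Step 5: signal(T8) -> count=1 queue=[] holders={T7}
Step 6: signal(T7) -> count=2 queue=[] holders={none}
Step 7: wait(T5) -> count=1 queue=[] holders={T5}
Step 8: signal(T5) -> count=2 queue=[] holders={none}
Step 9: wait(T4) -> count=1 queue=[] holders={T4}
Step 10: wait(T6) -> count=0 queue=[] holders={T4,T6}
Step 11: wait(T7) -> count=0 queue=[T7] holders={T4,T6}
Step 12: signal(T6) -> count=0 queue=[] holders={T4,T7}
Step 13: wait(T3) -> count=0 queue=[T3] holders={T4,T7}
Step 14: wait(T2) -> count=0 queue=[T3,T2] holders={T4,T7}
Step 15: wait(T1) -> count=0 queue=[T3,T2,T1] holders={T4,T7}
Step 16: signal(T7) -> count=0 queue=[T2,T1] holders={T3,T4}
Step 17: signal(T3) -> count=0 queue=[T1] holders={T2,T4}
Step 18: signal(T2) -> count=0 queue=[] holders={T1,T4}
Final holders: {T1,T4} -> T7 not in holders

Answer: no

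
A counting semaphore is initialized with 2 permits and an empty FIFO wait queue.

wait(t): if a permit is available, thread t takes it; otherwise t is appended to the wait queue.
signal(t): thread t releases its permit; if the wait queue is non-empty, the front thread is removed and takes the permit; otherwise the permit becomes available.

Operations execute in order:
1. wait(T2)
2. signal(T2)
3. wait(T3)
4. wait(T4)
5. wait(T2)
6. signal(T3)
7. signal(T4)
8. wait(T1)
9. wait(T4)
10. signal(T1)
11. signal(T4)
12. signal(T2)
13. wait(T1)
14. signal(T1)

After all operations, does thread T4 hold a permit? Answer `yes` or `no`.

Answer: no

Derivation:
Step 1: wait(T2) -> count=1 queue=[] holders={T2}
Step 2: signal(T2) -> count=2 queue=[] holders={none}
Step 3: wait(T3) -> count=1 queue=[] holders={T3}
Step 4: wait(T4) -> count=0 queue=[] holders={T3,T4}
Step 5: wait(T2) -> count=0 queue=[T2] holders={T3,T4}
Step 6: signal(T3) -> count=0 queue=[] holders={T2,T4}
Step 7: signal(T4) -> count=1 queue=[] holders={T2}
Step 8: wait(T1) -> count=0 queue=[] holders={T1,T2}
Step 9: wait(T4) -> count=0 queue=[T4] holders={T1,T2}
Step 10: signal(T1) -> count=0 queue=[] holders={T2,T4}
Step 11: signal(T4) -> count=1 queue=[] holders={T2}
Step 12: signal(T2) -> count=2 queue=[] holders={none}
Step 13: wait(T1) -> count=1 queue=[] holders={T1}
Step 14: signal(T1) -> count=2 queue=[] holders={none}
Final holders: {none} -> T4 not in holders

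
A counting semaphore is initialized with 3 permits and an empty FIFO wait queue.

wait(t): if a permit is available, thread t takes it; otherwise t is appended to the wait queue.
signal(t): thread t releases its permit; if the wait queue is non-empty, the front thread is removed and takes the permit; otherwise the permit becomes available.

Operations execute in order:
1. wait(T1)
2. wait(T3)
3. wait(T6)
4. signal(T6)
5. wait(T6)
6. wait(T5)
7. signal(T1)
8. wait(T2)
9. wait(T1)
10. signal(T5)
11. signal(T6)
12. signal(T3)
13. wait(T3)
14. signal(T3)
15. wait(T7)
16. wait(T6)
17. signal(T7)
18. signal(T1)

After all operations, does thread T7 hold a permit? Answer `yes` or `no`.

Step 1: wait(T1) -> count=2 queue=[] holders={T1}
Step 2: wait(T3) -> count=1 queue=[] holders={T1,T3}
Step 3: wait(T6) -> count=0 queue=[] holders={T1,T3,T6}
Step 4: signal(T6) -> count=1 queue=[] holders={T1,T3}
Step 5: wait(T6) -> count=0 queue=[] holders={T1,T3,T6}
Step 6: wait(T5) -> count=0 queue=[T5] holders={T1,T3,T6}
Step 7: signal(T1) -> count=0 queue=[] holders={T3,T5,T6}
Step 8: wait(T2) -> count=0 queue=[T2] holders={T3,T5,T6}
Step 9: wait(T1) -> count=0 queue=[T2,T1] holders={T3,T5,T6}
Step 10: signal(T5) -> count=0 queue=[T1] holders={T2,T3,T6}
Step 11: signal(T6) -> count=0 queue=[] holders={T1,T2,T3}
Step 12: signal(T3) -> count=1 queue=[] holders={T1,T2}
Step 13: wait(T3) -> count=0 queue=[] holders={T1,T2,T3}
Step 14: signal(T3) -> count=1 queue=[] holders={T1,T2}
Step 15: wait(T7) -> count=0 queue=[] holders={T1,T2,T7}
Step 16: wait(T6) -> count=0 queue=[T6] holders={T1,T2,T7}
Step 17: signal(T7) -> count=0 queue=[] holders={T1,T2,T6}
Step 18: signal(T1) -> count=1 queue=[] holders={T2,T6}
Final holders: {T2,T6} -> T7 not in holders

Answer: no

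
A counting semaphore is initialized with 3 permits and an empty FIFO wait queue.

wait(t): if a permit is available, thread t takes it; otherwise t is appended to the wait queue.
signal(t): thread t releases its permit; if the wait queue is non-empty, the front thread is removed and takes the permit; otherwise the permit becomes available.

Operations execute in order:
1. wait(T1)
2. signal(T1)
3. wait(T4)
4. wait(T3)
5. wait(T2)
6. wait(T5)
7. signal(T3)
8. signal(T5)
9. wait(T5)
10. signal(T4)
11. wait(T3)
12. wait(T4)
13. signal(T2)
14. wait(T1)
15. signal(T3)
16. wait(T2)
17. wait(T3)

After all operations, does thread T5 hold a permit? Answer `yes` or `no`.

Answer: yes

Derivation:
Step 1: wait(T1) -> count=2 queue=[] holders={T1}
Step 2: signal(T1) -> count=3 queue=[] holders={none}
Step 3: wait(T4) -> count=2 queue=[] holders={T4}
Step 4: wait(T3) -> count=1 queue=[] holders={T3,T4}
Step 5: wait(T2) -> count=0 queue=[] holders={T2,T3,T4}
Step 6: wait(T5) -> count=0 queue=[T5] holders={T2,T3,T4}
Step 7: signal(T3) -> count=0 queue=[] holders={T2,T4,T5}
Step 8: signal(T5) -> count=1 queue=[] holders={T2,T4}
Step 9: wait(T5) -> count=0 queue=[] holders={T2,T4,T5}
Step 10: signal(T4) -> count=1 queue=[] holders={T2,T5}
Step 11: wait(T3) -> count=0 queue=[] holders={T2,T3,T5}
Step 12: wait(T4) -> count=0 queue=[T4] holders={T2,T3,T5}
Step 13: signal(T2) -> count=0 queue=[] holders={T3,T4,T5}
Step 14: wait(T1) -> count=0 queue=[T1] holders={T3,T4,T5}
Step 15: signal(T3) -> count=0 queue=[] holders={T1,T4,T5}
Step 16: wait(T2) -> count=0 queue=[T2] holders={T1,T4,T5}
Step 17: wait(T3) -> count=0 queue=[T2,T3] holders={T1,T4,T5}
Final holders: {T1,T4,T5} -> T5 in holders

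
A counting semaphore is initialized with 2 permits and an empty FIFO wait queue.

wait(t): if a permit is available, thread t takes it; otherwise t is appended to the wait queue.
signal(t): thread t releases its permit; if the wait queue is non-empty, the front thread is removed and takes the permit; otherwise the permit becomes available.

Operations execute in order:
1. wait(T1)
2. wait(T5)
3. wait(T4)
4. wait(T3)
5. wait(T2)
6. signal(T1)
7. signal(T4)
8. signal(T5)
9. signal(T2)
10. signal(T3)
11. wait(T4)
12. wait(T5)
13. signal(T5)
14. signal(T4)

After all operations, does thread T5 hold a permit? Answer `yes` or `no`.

Step 1: wait(T1) -> count=1 queue=[] holders={T1}
Step 2: wait(T5) -> count=0 queue=[] holders={T1,T5}
Step 3: wait(T4) -> count=0 queue=[T4] holders={T1,T5}
Step 4: wait(T3) -> count=0 queue=[T4,T3] holders={T1,T5}
Step 5: wait(T2) -> count=0 queue=[T4,T3,T2] holders={T1,T5}
Step 6: signal(T1) -> count=0 queue=[T3,T2] holders={T4,T5}
Step 7: signal(T4) -> count=0 queue=[T2] holders={T3,T5}
Step 8: signal(T5) -> count=0 queue=[] holders={T2,T3}
Step 9: signal(T2) -> count=1 queue=[] holders={T3}
Step 10: signal(T3) -> count=2 queue=[] holders={none}
Step 11: wait(T4) -> count=1 queue=[] holders={T4}
Step 12: wait(T5) -> count=0 queue=[] holders={T4,T5}
Step 13: signal(T5) -> count=1 queue=[] holders={T4}
Step 14: signal(T4) -> count=2 queue=[] holders={none}
Final holders: {none} -> T5 not in holders

Answer: no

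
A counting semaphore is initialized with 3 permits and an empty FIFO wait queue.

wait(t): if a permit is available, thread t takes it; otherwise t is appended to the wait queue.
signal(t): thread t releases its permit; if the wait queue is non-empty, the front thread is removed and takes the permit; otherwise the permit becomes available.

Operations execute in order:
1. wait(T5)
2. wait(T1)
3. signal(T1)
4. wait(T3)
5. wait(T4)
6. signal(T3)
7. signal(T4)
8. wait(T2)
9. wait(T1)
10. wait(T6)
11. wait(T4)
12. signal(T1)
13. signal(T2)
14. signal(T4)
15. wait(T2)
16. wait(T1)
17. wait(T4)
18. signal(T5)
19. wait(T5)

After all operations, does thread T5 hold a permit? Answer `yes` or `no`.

Answer: no

Derivation:
Step 1: wait(T5) -> count=2 queue=[] holders={T5}
Step 2: wait(T1) -> count=1 queue=[] holders={T1,T5}
Step 3: signal(T1) -> count=2 queue=[] holders={T5}
Step 4: wait(T3) -> count=1 queue=[] holders={T3,T5}
Step 5: wait(T4) -> count=0 queue=[] holders={T3,T4,T5}
Step 6: signal(T3) -> count=1 queue=[] holders={T4,T5}
Step 7: signal(T4) -> count=2 queue=[] holders={T5}
Step 8: wait(T2) -> count=1 queue=[] holders={T2,T5}
Step 9: wait(T1) -> count=0 queue=[] holders={T1,T2,T5}
Step 10: wait(T6) -> count=0 queue=[T6] holders={T1,T2,T5}
Step 11: wait(T4) -> count=0 queue=[T6,T4] holders={T1,T2,T5}
Step 12: signal(T1) -> count=0 queue=[T4] holders={T2,T5,T6}
Step 13: signal(T2) -> count=0 queue=[] holders={T4,T5,T6}
Step 14: signal(T4) -> count=1 queue=[] holders={T5,T6}
Step 15: wait(T2) -> count=0 queue=[] holders={T2,T5,T6}
Step 16: wait(T1) -> count=0 queue=[T1] holders={T2,T5,T6}
Step 17: wait(T4) -> count=0 queue=[T1,T4] holders={T2,T5,T6}
Step 18: signal(T5) -> count=0 queue=[T4] holders={T1,T2,T6}
Step 19: wait(T5) -> count=0 queue=[T4,T5] holders={T1,T2,T6}
Final holders: {T1,T2,T6} -> T5 not in holders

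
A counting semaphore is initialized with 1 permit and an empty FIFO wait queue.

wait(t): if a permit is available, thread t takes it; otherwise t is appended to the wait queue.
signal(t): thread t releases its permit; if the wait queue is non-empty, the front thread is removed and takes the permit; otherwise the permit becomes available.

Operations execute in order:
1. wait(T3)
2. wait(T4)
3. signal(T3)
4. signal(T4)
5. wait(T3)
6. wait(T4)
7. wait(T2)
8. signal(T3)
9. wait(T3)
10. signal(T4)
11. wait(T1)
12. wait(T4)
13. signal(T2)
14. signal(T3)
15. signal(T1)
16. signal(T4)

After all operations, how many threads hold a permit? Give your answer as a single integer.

Answer: 0

Derivation:
Step 1: wait(T3) -> count=0 queue=[] holders={T3}
Step 2: wait(T4) -> count=0 queue=[T4] holders={T3}
Step 3: signal(T3) -> count=0 queue=[] holders={T4}
Step 4: signal(T4) -> count=1 queue=[] holders={none}
Step 5: wait(T3) -> count=0 queue=[] holders={T3}
Step 6: wait(T4) -> count=0 queue=[T4] holders={T3}
Step 7: wait(T2) -> count=0 queue=[T4,T2] holders={T3}
Step 8: signal(T3) -> count=0 queue=[T2] holders={T4}
Step 9: wait(T3) -> count=0 queue=[T2,T3] holders={T4}
Step 10: signal(T4) -> count=0 queue=[T3] holders={T2}
Step 11: wait(T1) -> count=0 queue=[T3,T1] holders={T2}
Step 12: wait(T4) -> count=0 queue=[T3,T1,T4] holders={T2}
Step 13: signal(T2) -> count=0 queue=[T1,T4] holders={T3}
Step 14: signal(T3) -> count=0 queue=[T4] holders={T1}
Step 15: signal(T1) -> count=0 queue=[] holders={T4}
Step 16: signal(T4) -> count=1 queue=[] holders={none}
Final holders: {none} -> 0 thread(s)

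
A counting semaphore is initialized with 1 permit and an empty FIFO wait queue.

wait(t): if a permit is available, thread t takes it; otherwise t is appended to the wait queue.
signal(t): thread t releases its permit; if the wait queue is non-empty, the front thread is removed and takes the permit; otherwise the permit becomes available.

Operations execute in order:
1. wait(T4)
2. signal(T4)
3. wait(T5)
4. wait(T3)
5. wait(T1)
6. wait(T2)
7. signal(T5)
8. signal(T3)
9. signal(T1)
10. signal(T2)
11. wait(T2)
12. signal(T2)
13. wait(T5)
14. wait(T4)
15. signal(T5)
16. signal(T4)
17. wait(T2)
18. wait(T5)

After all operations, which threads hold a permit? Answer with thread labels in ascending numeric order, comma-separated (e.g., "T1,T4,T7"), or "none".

Step 1: wait(T4) -> count=0 queue=[] holders={T4}
Step 2: signal(T4) -> count=1 queue=[] holders={none}
Step 3: wait(T5) -> count=0 queue=[] holders={T5}
Step 4: wait(T3) -> count=0 queue=[T3] holders={T5}
Step 5: wait(T1) -> count=0 queue=[T3,T1] holders={T5}
Step 6: wait(T2) -> count=0 queue=[T3,T1,T2] holders={T5}
Step 7: signal(T5) -> count=0 queue=[T1,T2] holders={T3}
Step 8: signal(T3) -> count=0 queue=[T2] holders={T1}
Step 9: signal(T1) -> count=0 queue=[] holders={T2}
Step 10: signal(T2) -> count=1 queue=[] holders={none}
Step 11: wait(T2) -> count=0 queue=[] holders={T2}
Step 12: signal(T2) -> count=1 queue=[] holders={none}
Step 13: wait(T5) -> count=0 queue=[] holders={T5}
Step 14: wait(T4) -> count=0 queue=[T4] holders={T5}
Step 15: signal(T5) -> count=0 queue=[] holders={T4}
Step 16: signal(T4) -> count=1 queue=[] holders={none}
Step 17: wait(T2) -> count=0 queue=[] holders={T2}
Step 18: wait(T5) -> count=0 queue=[T5] holders={T2}
Final holders: T2

Answer: T2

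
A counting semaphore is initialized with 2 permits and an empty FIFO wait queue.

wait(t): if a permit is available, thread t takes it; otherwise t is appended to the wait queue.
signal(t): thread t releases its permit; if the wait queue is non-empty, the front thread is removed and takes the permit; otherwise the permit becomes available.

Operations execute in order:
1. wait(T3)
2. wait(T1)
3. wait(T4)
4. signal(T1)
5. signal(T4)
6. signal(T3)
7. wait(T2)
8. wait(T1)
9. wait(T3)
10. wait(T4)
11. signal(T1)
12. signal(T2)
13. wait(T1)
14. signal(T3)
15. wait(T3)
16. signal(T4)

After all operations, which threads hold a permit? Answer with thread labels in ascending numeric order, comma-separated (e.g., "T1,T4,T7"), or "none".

Step 1: wait(T3) -> count=1 queue=[] holders={T3}
Step 2: wait(T1) -> count=0 queue=[] holders={T1,T3}
Step 3: wait(T4) -> count=0 queue=[T4] holders={T1,T3}
Step 4: signal(T1) -> count=0 queue=[] holders={T3,T4}
Step 5: signal(T4) -> count=1 queue=[] holders={T3}
Step 6: signal(T3) -> count=2 queue=[] holders={none}
Step 7: wait(T2) -> count=1 queue=[] holders={T2}
Step 8: wait(T1) -> count=0 queue=[] holders={T1,T2}
Step 9: wait(T3) -> count=0 queue=[T3] holders={T1,T2}
Step 10: wait(T4) -> count=0 queue=[T3,T4] holders={T1,T2}
Step 11: signal(T1) -> count=0 queue=[T4] holders={T2,T3}
Step 12: signal(T2) -> count=0 queue=[] holders={T3,T4}
Step 13: wait(T1) -> count=0 queue=[T1] holders={T3,T4}
Step 14: signal(T3) -> count=0 queue=[] holders={T1,T4}
Step 15: wait(T3) -> count=0 queue=[T3] holders={T1,T4}
Step 16: signal(T4) -> count=0 queue=[] holders={T1,T3}
Final holders: T1,T3

Answer: T1,T3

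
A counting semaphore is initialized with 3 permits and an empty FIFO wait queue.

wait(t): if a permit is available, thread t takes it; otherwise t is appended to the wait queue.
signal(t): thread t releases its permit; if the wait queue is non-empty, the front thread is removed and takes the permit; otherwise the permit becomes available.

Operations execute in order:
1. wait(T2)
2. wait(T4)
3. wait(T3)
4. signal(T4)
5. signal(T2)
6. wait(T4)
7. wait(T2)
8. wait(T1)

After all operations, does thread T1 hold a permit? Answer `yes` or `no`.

Step 1: wait(T2) -> count=2 queue=[] holders={T2}
Step 2: wait(T4) -> count=1 queue=[] holders={T2,T4}
Step 3: wait(T3) -> count=0 queue=[] holders={T2,T3,T4}
Step 4: signal(T4) -> count=1 queue=[] holders={T2,T3}
Step 5: signal(T2) -> count=2 queue=[] holders={T3}
Step 6: wait(T4) -> count=1 queue=[] holders={T3,T4}
Step 7: wait(T2) -> count=0 queue=[] holders={T2,T3,T4}
Step 8: wait(T1) -> count=0 queue=[T1] holders={T2,T3,T4}
Final holders: {T2,T3,T4} -> T1 not in holders

Answer: no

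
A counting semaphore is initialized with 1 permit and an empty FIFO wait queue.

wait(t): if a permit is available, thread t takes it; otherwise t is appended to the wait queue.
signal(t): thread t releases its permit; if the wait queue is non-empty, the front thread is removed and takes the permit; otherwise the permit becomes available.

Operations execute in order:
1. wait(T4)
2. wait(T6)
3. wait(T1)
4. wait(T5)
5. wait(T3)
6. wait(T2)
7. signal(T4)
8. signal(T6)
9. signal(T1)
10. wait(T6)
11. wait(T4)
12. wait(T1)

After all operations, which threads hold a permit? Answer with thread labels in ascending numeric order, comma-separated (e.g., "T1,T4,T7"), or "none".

Step 1: wait(T4) -> count=0 queue=[] holders={T4}
Step 2: wait(T6) -> count=0 queue=[T6] holders={T4}
Step 3: wait(T1) -> count=0 queue=[T6,T1] holders={T4}
Step 4: wait(T5) -> count=0 queue=[T6,T1,T5] holders={T4}
Step 5: wait(T3) -> count=0 queue=[T6,T1,T5,T3] holders={T4}
Step 6: wait(T2) -> count=0 queue=[T6,T1,T5,T3,T2] holders={T4}
Step 7: signal(T4) -> count=0 queue=[T1,T5,T3,T2] holders={T6}
Step 8: signal(T6) -> count=0 queue=[T5,T3,T2] holders={T1}
Step 9: signal(T1) -> count=0 queue=[T3,T2] holders={T5}
Step 10: wait(T6) -> count=0 queue=[T3,T2,T6] holders={T5}
Step 11: wait(T4) -> count=0 queue=[T3,T2,T6,T4] holders={T5}
Step 12: wait(T1) -> count=0 queue=[T3,T2,T6,T4,T1] holders={T5}
Final holders: T5

Answer: T5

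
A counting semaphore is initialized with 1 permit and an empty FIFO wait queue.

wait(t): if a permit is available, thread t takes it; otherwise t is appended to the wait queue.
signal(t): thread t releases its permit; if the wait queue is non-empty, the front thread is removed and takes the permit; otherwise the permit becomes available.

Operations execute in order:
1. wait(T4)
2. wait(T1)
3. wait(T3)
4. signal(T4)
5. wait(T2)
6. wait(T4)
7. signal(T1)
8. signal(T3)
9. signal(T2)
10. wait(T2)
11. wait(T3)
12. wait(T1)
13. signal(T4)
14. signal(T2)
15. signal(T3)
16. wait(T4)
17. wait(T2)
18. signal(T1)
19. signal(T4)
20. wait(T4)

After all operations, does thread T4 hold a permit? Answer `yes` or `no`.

Answer: no

Derivation:
Step 1: wait(T4) -> count=0 queue=[] holders={T4}
Step 2: wait(T1) -> count=0 queue=[T1] holders={T4}
Step 3: wait(T3) -> count=0 queue=[T1,T3] holders={T4}
Step 4: signal(T4) -> count=0 queue=[T3] holders={T1}
Step 5: wait(T2) -> count=0 queue=[T3,T2] holders={T1}
Step 6: wait(T4) -> count=0 queue=[T3,T2,T4] holders={T1}
Step 7: signal(T1) -> count=0 queue=[T2,T4] holders={T3}
Step 8: signal(T3) -> count=0 queue=[T4] holders={T2}
Step 9: signal(T2) -> count=0 queue=[] holders={T4}
Step 10: wait(T2) -> count=0 queue=[T2] holders={T4}
Step 11: wait(T3) -> count=0 queue=[T2,T3] holders={T4}
Step 12: wait(T1) -> count=0 queue=[T2,T3,T1] holders={T4}
Step 13: signal(T4) -> count=0 queue=[T3,T1] holders={T2}
Step 14: signal(T2) -> count=0 queue=[T1] holders={T3}
Step 15: signal(T3) -> count=0 queue=[] holders={T1}
Step 16: wait(T4) -> count=0 queue=[T4] holders={T1}
Step 17: wait(T2) -> count=0 queue=[T4,T2] holders={T1}
Step 18: signal(T1) -> count=0 queue=[T2] holders={T4}
Step 19: signal(T4) -> count=0 queue=[] holders={T2}
Step 20: wait(T4) -> count=0 queue=[T4] holders={T2}
Final holders: {T2} -> T4 not in holders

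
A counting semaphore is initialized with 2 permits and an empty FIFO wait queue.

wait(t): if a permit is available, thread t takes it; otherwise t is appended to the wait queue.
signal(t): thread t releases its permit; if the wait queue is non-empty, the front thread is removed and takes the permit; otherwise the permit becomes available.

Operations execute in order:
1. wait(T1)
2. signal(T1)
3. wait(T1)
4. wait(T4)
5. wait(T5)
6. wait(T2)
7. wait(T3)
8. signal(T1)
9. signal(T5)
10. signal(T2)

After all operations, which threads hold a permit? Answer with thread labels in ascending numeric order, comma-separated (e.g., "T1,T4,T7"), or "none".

Step 1: wait(T1) -> count=1 queue=[] holders={T1}
Step 2: signal(T1) -> count=2 queue=[] holders={none}
Step 3: wait(T1) -> count=1 queue=[] holders={T1}
Step 4: wait(T4) -> count=0 queue=[] holders={T1,T4}
Step 5: wait(T5) -> count=0 queue=[T5] holders={T1,T4}
Step 6: wait(T2) -> count=0 queue=[T5,T2] holders={T1,T4}
Step 7: wait(T3) -> count=0 queue=[T5,T2,T3] holders={T1,T4}
Step 8: signal(T1) -> count=0 queue=[T2,T3] holders={T4,T5}
Step 9: signal(T5) -> count=0 queue=[T3] holders={T2,T4}
Step 10: signal(T2) -> count=0 queue=[] holders={T3,T4}
Final holders: T3,T4

Answer: T3,T4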